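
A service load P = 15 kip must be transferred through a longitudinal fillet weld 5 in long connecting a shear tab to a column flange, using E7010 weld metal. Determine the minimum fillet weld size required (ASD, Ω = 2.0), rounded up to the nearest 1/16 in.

E70XX → F_EXX = 70 ksi.
Total weld length L = 5 in.
Required throat t_e = P × Ω / (0.6 F_EXX × L) = 15 × 2.0 / (0.6 × 70 × 5) = 0.1429 in.
Required leg w = t_e / 0.707 = 0.2021 in → use 1/4 in.

w = 1/4 in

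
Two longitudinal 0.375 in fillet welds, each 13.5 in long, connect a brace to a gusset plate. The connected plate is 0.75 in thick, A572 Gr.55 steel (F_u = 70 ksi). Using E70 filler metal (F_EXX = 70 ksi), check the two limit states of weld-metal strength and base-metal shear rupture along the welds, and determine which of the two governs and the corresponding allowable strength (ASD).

R_n/Ω ≈ 150 kip (weld metal governs)

t_e = 0.707 × 0.375 = 0.2651 in; L = 27 in.
Weld metal: R_n/Ω = (1/2.0) × 0.6 × 70 × 0.2651 × 27 = 150.3 kip.
Base metal (shear rupture): R_n/Ω = (1/2.0) × 0.6 × 70 × 0.75 × 27 = 425.2 kip.
Governing: weld metal.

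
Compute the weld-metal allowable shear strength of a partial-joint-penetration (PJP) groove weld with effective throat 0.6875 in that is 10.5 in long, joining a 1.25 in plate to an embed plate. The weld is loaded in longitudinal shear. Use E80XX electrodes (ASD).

R_n/Ω ≈ 173 kip

E80XX → F_EXX = 80 ksi.
Effective throat (given) t_e = 0.6875 in.
A_we = 0.6875 × 10.5 = 7.219 in².
F_nw = 0.6 F_EXX = 48 ksi.
R_n/Ω = (48 × 7.219) / 2.0 = 173.2 kip.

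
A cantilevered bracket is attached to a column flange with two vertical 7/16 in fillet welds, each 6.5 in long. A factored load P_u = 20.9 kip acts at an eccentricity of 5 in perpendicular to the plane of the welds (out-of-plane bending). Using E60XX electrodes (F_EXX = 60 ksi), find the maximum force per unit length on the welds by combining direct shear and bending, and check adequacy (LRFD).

L_w = 2 × 6.5 = 13 in; section modulus (unit throat) S = 2 × L²/6 = 14.08 in².
Direct shear f_v = P/L_w = 20.9/13 = 1.608 kip/in.
Moment M = P × e = 20.9 × 5 = 104.5 kip·in; bending f_b = M/S = 7.42 kip/in.
f_max = √(f_v² + f_b²) = √(1.608² + 7.42²) = 7.592 kip/in.
φr_n = 0.75 × 0.6 × 60 × (0.707 × 0.4375) = 8.351 kip/in → adequate.

f_max ≈ 7.59 kip/in; adequate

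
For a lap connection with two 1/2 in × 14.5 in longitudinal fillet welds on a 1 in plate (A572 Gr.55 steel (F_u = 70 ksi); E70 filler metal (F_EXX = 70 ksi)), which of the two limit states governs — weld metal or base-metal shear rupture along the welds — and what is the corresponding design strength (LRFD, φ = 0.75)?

t_e = 0.707 × 0.5 = 0.3535 in; L = 29 in.
Weld metal: φR_n = 0.75 × 0.6 × 70 × 0.3535 × 29 = 322.9 kip.
Base metal (shear rupture): φR_n = 0.75 × 0.6 × 70 × 1 × 29 = 913.5 kip.
Governing: weld metal.

φR_n ≈ 323 kip (weld metal governs)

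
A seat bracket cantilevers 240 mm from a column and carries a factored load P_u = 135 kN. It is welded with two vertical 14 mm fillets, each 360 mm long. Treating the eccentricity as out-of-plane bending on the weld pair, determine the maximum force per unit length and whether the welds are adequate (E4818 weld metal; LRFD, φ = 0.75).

f_max ≈ 773 N/mm; adequate

E48XX → F_EXX = 480 MPa.
L_w = 2 × 360 = 720 mm; section modulus (unit throat) S = 2 × L²/6 = 43200 mm².
Direct shear f_v = P/L_w = 135×10³/720 = 187.5 N/mm.
Moment M = P × e = 135×10³ × 240 = 32400000 N·mm; bending f_b = M/S = 750 N/mm.
f_max = √(f_v² + f_b²) = √(187.5² + 750²) = 773.1 N/mm.
φr_n = 0.75 × 0.6 × 480 × (0.707 × 14) = 2138 N/mm → adequate.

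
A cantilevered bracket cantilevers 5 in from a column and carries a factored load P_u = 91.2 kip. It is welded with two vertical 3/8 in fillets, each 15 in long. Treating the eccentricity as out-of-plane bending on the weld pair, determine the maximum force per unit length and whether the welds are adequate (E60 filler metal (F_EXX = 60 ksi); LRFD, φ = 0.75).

L_w = 2 × 15 = 30 in; section modulus (unit throat) S = 2 × L²/6 = 75 in².
Direct shear f_v = P/L_w = 91.2/30 = 3.04 kip/in.
Moment M = P × e = 91.2 × 5 = 456 kip·in; bending f_b = M/S = 6.08 kip/in.
f_max = √(f_v² + f_b²) = √(3.04² + 6.08²) = 6.798 kip/in.
φr_n = 0.75 × 0.6 × 60 × (0.707 × 0.375) = 7.158 kip/in → adequate.

f_max ≈ 6.8 kip/in; adequate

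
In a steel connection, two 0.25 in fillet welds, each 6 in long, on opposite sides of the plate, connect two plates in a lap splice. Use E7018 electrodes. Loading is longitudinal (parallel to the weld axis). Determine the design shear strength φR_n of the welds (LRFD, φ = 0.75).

E70XX → F_EXX = 70 ksi.
Effective throat t_e = 0.707 × 0.25 = 0.1767 in.
Total length L = 12 in; A_we = 0.1767 × 12 = 2.121 in².
F_nw = 0.6 F_EXX = 0.6 × 70 = 42 ksi.
φR_n = 0.75 × 42 × 2.121 = 66.81 kips.

φR_n ≈ 66.8 kips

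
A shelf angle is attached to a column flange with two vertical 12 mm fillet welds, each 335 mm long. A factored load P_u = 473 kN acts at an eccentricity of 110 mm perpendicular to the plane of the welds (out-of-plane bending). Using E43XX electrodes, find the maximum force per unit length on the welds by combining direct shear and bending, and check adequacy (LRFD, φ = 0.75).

f_max ≈ 1560 N/mm; adequate

E43XX → F_EXX = 430 MPa.
L_w = 2 × 335 = 670 mm; section modulus (unit throat) S = 2 × L²/6 = 37410 mm².
Direct shear f_v = P/L_w = 473×10³/670 = 706 N/mm.
Moment M = P × e = 473×10³ × 110 = 52030000 N·mm; bending f_b = M/S = 1391 N/mm.
f_max = √(f_v² + f_b²) = √(706² + 1391²) = 1560 N/mm.
φr_n = 0.75 × 0.6 × 430 × (0.707 × 12) = 1642 N/mm → adequate.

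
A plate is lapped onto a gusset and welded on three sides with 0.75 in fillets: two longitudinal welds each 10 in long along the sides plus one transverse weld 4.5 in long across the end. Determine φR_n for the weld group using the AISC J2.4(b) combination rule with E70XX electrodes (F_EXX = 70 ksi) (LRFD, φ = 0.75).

t_e = 0.707 × 0.75 = 0.5302 in.
R_nwl = 0.6 × 70 × 0.5302 × 20 = 445.4 kip (longitudinal, 2 welds).
R_nwt = 0.6 × 70 × 0.5302 × 4.5 = 100.2 kip (transverse, base value).
(i) R_nwl + R_nwt = 545.6 kip; (ii) 0.85 R_nwl + 1.5 R_nwt = 528.9 kip.
R_n = max = 545.6 kip [governs: (i)]; φR_n = 409.2 kip.

φR_n ≈ 409 kip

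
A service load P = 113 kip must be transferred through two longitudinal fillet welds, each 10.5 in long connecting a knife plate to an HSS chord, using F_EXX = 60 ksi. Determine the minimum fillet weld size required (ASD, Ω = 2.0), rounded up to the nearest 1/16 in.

w = 7/16 in

Total weld length L = 21 in.
Required throat t_e = P × Ω / (0.6 F_EXX × L) = 113 × 2.0 / (0.6 × 60 × 21) = 0.2989 in.
Required leg w = t_e / 0.707 = 0.4228 in → use 7/16 in.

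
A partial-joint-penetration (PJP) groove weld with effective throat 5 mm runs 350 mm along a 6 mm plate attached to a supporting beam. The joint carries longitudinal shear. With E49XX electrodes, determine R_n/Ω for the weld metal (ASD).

E49XX → F_EXX = 490 MPa.
Effective throat (given) t_e = 5 mm.
A_we = 5 × 350 = 1750 mm².
F_nw = 0.6 F_EXX = 294 MPa.
R_n/Ω = (294 × 1750) / 2.0 × 10⁻³ = 257.2 kN.

R_n/Ω ≈ 257 kN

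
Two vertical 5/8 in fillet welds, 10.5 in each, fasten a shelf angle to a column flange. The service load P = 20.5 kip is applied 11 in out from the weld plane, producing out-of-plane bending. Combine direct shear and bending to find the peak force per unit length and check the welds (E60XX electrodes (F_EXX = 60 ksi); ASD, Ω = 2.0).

L_w = 2 × 10.5 = 21 in; section modulus (unit throat) S = 2 × L²/6 = 36.75 in².
Direct shear f_v = P/L_w = 20.5/21 = 0.9762 kip/in.
Moment M = P × e = 20.5 × 11 = 225.5 kip·in; bending f_b = M/S = 6.136 kip/in.
f_max = √(f_v² + f_b²) = √(0.9762² + 6.136²) = 6.213 kip/in.
r_n/Ω = (1/2.0) × 0.6 × 60 × (0.707 × 0.625) = 7.954 kip/in → adequate.

f_max ≈ 6.21 kip/in; adequate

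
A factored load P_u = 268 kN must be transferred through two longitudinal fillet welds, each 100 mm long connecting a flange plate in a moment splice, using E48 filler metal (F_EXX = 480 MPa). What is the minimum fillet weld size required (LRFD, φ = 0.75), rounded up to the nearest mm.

Total weld length L = 200 mm.
Required throat t_e = P_u / (φ × 0.6 F_EXX × L) = 268 / (0.75 × 0.6 × 480 × 200 × 10⁻³) = 6.204 mm.
Required leg w = t_e / 0.707 = 8.775 mm → use 9 mm.

w = 9 mm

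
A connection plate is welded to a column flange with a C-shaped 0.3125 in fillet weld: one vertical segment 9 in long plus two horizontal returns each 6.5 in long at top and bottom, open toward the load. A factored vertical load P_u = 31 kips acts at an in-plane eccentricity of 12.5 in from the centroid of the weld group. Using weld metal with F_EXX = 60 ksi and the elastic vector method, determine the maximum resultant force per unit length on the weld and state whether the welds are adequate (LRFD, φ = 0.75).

Total weld length L_w = 22 in. Treat welds as unit-width lines.
Centroid: x̄ = 2×6.5×3.25 / 22 = 1.92 in from the vertical weld.
Polar moment about centroid: J = I_x + I_y = [9³/12 + 2×6.5×4.5²] + [9×1.92² + 2(6.5³/12 + 6.5×1.33²)] = 425.9 in³.
Direct shear f_v = P/L_w = 31 / 22 = 1.409 kip/in (vertical).
Torsion M = P·e = 31 × 12.5 = 387.5 kip·in.
Critical point at (x, y) = (4.58, 4.5) from centroid. f_tx = M·y/J = 4.094 kip/in; f_ty = M·x/J = 4.166 kip/in.
Resultant f_max = √[f_tx² + (f_v + f_ty)²] = √[4.094² + (1.409 + 4.166)²] = 6.917 kip/in.
Capacity per unit length: φr_n = 0.75 × 0.6 × 60 × (0.707 × 0.3125) = 5.965 kip/in.
6.917 > 5.965 → NOT adequate.

f_max ≈ 6.92 kip/in; NOT adequate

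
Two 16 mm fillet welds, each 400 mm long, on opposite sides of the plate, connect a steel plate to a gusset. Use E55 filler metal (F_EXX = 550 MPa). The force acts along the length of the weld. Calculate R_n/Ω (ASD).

R_n/Ω ≈ 1490 kN

Effective throat t_e = 0.707 × 16 = 11.31 mm.
Total length L = 800 mm; A_we = 11.31 × 800 = 9050 mm².
F_nw = 0.6 F_EXX = 0.6 × 550 = 330 MPa.
R_n = 330 × 9050 × 10⁻³ = 2986 kN; R_n/Ω = 2986/2.0 = 1493 kN.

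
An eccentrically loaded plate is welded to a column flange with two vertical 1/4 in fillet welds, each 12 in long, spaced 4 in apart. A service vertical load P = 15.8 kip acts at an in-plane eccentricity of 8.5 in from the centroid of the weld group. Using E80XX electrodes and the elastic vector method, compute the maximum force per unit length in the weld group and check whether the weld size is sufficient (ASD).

E80XX → F_EXX = 80 ksi.
Total weld length L_w = 24 in. Treat welds as unit-width lines.
Polar moment about centroid: J = 2[d³/12 + d(b/2)²] = 2[12³/12 + 12×2²] = 384 in³.
Direct shear f_v = P/L_w = 15.8 / 24 = 0.6583 kip/in (vertical).
Torsion M = P·e = 15.8 × 8.5 = 134.3 kip·in.
Critical point at (x, y) = (2, 6) from centroid. f_tx = M·y/J = 2.098 kip/in; f_ty = M·x/J = 0.6995 kip/in.
Resultant f_max = √[f_tx² + (f_v + f_ty)²] = √[2.098² + (0.6583 + 0.6995)²] = 2.499 kip/in.
Capacity per unit length: r_n/Ω = (1/2.0) × 0.6 × 80 × (0.707 × 0.25) = 4.242 kip/in.
2.499 ≤ 4.242 → adequate.

f_max ≈ 2.5 kip/in; adequate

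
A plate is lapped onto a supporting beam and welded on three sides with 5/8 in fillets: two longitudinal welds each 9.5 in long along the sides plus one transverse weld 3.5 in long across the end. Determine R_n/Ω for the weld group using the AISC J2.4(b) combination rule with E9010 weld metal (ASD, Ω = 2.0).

E90XX → F_EXX = 90 ksi.
t_e = 0.707 × 0.625 = 0.4419 in.
R_nwl = 0.6 × 90 × 0.4419 × 19 = 453.4 kip (longitudinal, 2 welds).
R_nwt = 0.6 × 90 × 0.4419 × 3.5 = 83.51 kip (transverse, base value).
(i) R_nwl + R_nwt = 536.9 kip; (ii) 0.85 R_nwl + 1.5 R_nwt = 510.6 kip.
R_n = max = 536.9 kip [governs: (i)]; R_n/Ω = 268.4 kip.

R_n/Ω ≈ 268 kip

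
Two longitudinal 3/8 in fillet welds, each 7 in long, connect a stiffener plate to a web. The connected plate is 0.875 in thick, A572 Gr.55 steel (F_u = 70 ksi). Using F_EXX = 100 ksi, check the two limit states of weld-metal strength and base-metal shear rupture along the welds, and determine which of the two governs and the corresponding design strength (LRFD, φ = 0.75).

t_e = 0.707 × 0.375 = 0.2651 in; L = 14 in.
Weld metal: φR_n = 0.75 × 0.6 × 100 × 0.2651 × 14 = 167 kips.
Base metal (shear rupture): φR_n = 0.75 × 0.6 × 70 × 0.875 × 14 = 385.9 kips.
Governing: weld metal.

φR_n ≈ 167 kips (weld metal governs)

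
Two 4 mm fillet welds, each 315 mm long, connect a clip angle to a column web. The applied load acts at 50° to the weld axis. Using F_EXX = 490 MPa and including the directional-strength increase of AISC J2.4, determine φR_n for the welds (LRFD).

t_e = 0.707 × 4 = 2.828 mm; A_we = 2.828 × 630 = 1782 mm².
Directional factor: 1.0 + 0.5 sin^1.5(50°) = 1.335.
F_nw = 0.6 × 490 × 1.335 = 392.6 MPa.
φR_n = 0.75 × 392.6 × 1782 × 10⁻³ = 524.5 kN.

φR_n ≈ 525 kN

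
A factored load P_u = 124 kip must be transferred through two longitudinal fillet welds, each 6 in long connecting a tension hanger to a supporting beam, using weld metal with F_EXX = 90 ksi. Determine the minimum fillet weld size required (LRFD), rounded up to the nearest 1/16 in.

w = 3/8 in

Total weld length L = 12 in.
Required throat t_e = P_u / (φ × 0.6 F_EXX × L) = 124 / (0.75 × 0.6 × 90 × 12) = 0.2551 in.
Required leg w = t_e / 0.707 = 0.3609 in → use 3/8 in.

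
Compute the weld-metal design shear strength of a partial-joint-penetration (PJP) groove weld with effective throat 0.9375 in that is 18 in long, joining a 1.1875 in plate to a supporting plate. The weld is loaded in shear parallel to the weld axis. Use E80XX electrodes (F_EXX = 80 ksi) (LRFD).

Effective throat (given) t_e = 0.9375 in.
A_we = 0.9375 × 18 = 16.88 in².
F_nw = 0.6 F_EXX = 48 ksi.
φR_n = 0.75 × 48 × 16.88 = 607.5 kips.

φR_n ≈ 608 kips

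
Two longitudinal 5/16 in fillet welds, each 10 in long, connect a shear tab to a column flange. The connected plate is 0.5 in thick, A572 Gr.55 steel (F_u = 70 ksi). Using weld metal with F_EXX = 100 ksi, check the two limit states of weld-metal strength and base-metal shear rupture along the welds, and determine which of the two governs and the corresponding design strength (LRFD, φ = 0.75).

t_e = 0.707 × 0.3125 = 0.2209 in; L = 20 in.
Weld metal: φR_n = 0.75 × 0.6 × 100 × 0.2209 × 20 = 198.8 kips.
Base metal (shear rupture): φR_n = 0.75 × 0.6 × 70 × 0.5 × 20 = 315 kips.
Governing: weld metal.

φR_n ≈ 199 kips (weld metal governs)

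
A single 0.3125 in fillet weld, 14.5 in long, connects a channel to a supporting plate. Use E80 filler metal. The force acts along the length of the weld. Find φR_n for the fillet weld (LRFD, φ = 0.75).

φR_n ≈ 115 kip

E80XX → F_EXX = 80 ksi.
Effective throat t_e = 0.707 × 0.3125 = 0.2209 in.
Total length L = 14.5 in; A_we = 0.2209 × 14.5 = 3.204 in².
F_nw = 0.6 F_EXX = 0.6 × 80 = 48 ksi.
φR_n = 0.75 × 48 × 3.204 = 115.3 kip.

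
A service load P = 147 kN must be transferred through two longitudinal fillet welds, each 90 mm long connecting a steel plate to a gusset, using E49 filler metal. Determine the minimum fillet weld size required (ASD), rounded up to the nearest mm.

w = 8 mm

E49XX → F_EXX = 490 MPa.
Total weld length L = 180 mm.
Required throat t_e = P × Ω / (0.6 F_EXX × L) = 147 × 2.0 / (0.6 × 490 × 180 × 10⁻³) = 5.556 mm.
Required leg w = t_e / 0.707 = 7.858 mm → use 8 mm.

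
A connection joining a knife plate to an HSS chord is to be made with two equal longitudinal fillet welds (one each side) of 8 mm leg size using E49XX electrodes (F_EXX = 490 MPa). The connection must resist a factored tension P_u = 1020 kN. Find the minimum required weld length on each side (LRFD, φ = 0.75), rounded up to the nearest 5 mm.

L = 410 mm on each side

Throat t_e = 0.707 × 8 = 5.656 mm.
φr_n = 0.75 × 0.6 × 490 × 5.656 × 10⁻³ = 1.247 kN/mm.
L_req = P_u / φr_n = 1020 / 1.247 = 817.9 mm total.
Per side: 817.9 / 2 = 408.9 mm.
Round up → use L = 410 mm on each side.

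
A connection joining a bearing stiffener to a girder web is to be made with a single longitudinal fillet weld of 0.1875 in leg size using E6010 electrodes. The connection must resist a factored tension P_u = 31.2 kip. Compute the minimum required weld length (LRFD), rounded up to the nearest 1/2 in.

E60XX → F_EXX = 60 ksi.
Throat t_e = 0.707 × 0.1875 = 0.1326 in.
φr_n = 0.75 × 0.6 × 60 × 0.1326 = 3.579 kip/in.
L_req = P_u / φr_n = 31.2 / 3.579 = 8.717 in total.
Round up → use L = 9 in.

L = 9 in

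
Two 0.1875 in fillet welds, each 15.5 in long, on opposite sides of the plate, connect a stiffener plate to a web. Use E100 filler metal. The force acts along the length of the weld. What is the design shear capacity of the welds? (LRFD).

φR_n ≈ 185 kips

E100XX → F_EXX = 100 ksi.
Effective throat t_e = 0.707 × 0.1875 = 0.1326 in.
Total length L = 31 in; A_we = 0.1326 × 31 = 4.109 in².
F_nw = 0.6 F_EXX = 0.6 × 100 = 60 ksi.
φR_n = 0.75 × 60 × 4.109 = 184.9 kips.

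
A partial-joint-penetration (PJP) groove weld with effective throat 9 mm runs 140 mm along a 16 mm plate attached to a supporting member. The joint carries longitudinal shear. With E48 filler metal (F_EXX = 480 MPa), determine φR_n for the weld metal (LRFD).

Effective throat (given) t_e = 9 mm.
A_we = 9 × 140 = 1260 mm².
F_nw = 0.6 F_EXX = 288 MPa.
φR_n = 0.75 × 288 × 1260 × 10⁻³ = 272.2 kN.

φR_n ≈ 272 kN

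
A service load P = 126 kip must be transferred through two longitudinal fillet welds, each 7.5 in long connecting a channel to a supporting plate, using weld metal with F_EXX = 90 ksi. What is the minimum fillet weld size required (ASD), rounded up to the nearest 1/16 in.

w = 1/2 in

Total weld length L = 15 in.
Required throat t_e = P × Ω / (0.6 F_EXX × L) = 126 × 2.0 / (0.6 × 90 × 15) = 0.3111 in.
Required leg w = t_e / 0.707 = 0.44 in → use 1/2 in.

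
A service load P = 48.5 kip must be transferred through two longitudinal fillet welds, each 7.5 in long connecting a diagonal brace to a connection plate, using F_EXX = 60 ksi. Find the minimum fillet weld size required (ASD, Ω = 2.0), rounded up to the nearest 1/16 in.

Total weld length L = 15 in.
Required throat t_e = P × Ω / (0.6 F_EXX × L) = 48.5 × 2.0 / (0.6 × 60 × 15) = 0.1796 in.
Required leg w = t_e / 0.707 = 0.2541 in → use 5/16 in.

w = 5/16 in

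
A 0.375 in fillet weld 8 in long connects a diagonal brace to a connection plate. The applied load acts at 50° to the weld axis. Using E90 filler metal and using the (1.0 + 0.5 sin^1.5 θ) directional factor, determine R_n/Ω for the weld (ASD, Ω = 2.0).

R_n/Ω ≈ 76.5 kip

E90XX → F_EXX = 90 ksi.
t_e = 0.707 × 0.375 = 0.2651 in; A_we = 0.2651 × 8 = 2.121 in².
Directional factor: 1.0 + 0.5 sin^1.5(50°) = 1.335.
F_nw = 0.6 × 90 × 1.335 = 72.1 ksi.
R_n/Ω = (72.1 × 2.121) / 2.0 = 76.46 kip.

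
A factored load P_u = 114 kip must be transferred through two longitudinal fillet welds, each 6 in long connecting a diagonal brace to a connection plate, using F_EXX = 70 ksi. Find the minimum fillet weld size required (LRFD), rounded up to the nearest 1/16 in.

w = 7/16 in

Total weld length L = 12 in.
Required throat t_e = P_u / (φ × 0.6 F_EXX × L) = 114 / (0.75 × 0.6 × 70 × 12) = 0.3016 in.
Required leg w = t_e / 0.707 = 0.4266 in → use 7/16 in.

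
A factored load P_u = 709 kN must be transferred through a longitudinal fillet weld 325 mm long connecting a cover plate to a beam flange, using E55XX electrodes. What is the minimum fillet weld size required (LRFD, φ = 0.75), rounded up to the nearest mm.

w = 13 mm

E55XX → F_EXX = 550 MPa.
Total weld length L = 325 mm.
Required throat t_e = P_u / (φ × 0.6 F_EXX × L) = 709 / (0.75 × 0.6 × 550 × 325 × 10⁻³) = 8.814 mm.
Required leg w = t_e / 0.707 = 12.47 mm → use 13 mm.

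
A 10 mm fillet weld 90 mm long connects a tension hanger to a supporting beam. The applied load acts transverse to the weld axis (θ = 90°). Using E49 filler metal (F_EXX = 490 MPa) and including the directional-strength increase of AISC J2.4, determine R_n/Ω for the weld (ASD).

R_n/Ω ≈ 140 kN

t_e = 0.707 × 10 = 7.07 mm; A_we = 7.07 × 90 = 636.3 mm².
Directional factor: 1.0 + 0.5 sin^1.5(90°) = 1.5.
F_nw = 0.6 × 490 × 1.5 = 441 MPa.
R_n/Ω = (441 × 636.3) / 2.0 × 10⁻³ = 140.3 kN.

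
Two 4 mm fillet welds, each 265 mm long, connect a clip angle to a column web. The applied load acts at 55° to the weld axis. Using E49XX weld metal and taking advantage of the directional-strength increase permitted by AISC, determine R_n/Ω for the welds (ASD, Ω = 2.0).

R_n/Ω ≈ 302 kN

E49XX → F_EXX = 490 MPa.
t_e = 0.707 × 4 = 2.828 mm; A_we = 2.828 × 530 = 1499 mm².
Directional factor: 1.0 + 0.5 sin^1.5(55°) = 1.371.
F_nw = 0.6 × 490 × 1.371 = 403 MPa.
R_n/Ω = (403 × 1499) / 2.0 × 10⁻³ = 302 kN.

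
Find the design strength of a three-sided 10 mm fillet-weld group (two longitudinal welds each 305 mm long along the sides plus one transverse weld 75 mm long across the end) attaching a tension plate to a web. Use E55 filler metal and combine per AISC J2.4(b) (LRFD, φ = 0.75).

E55XX → F_EXX = 550 MPa.
t_e = 0.707 × 10 = 7.07 mm.
R_nwl = 0.6 × 550 × 7.07 × 610 × 10⁻³ = 1423 kN (longitudinal, 2 welds).
R_nwt = 0.6 × 550 × 7.07 × 75 × 10⁻³ = 175 kN (transverse, base value).
(i) R_nwl + R_nwt = 1598 kN; (ii) 0.85 R_nwl + 1.5 R_nwt = 1472 kN.
R_n = max = 1598 kN [governs: (i)]; φR_n = 1199 kN.

φR_n ≈ 1200 kN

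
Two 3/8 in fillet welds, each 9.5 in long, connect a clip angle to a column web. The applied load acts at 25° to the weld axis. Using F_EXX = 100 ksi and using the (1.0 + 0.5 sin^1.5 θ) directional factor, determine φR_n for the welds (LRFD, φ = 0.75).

t_e = 0.707 × 0.375 = 0.2651 in; A_we = 0.2651 × 19 = 5.037 in².
Directional factor: 1.0 + 0.5 sin^1.5(25°) = 1.137.
F_nw = 0.6 × 100 × 1.137 = 68.24 ksi.
φR_n = 0.75 × 68.24 × 5.037 = 257.8 kip.

φR_n ≈ 258 kip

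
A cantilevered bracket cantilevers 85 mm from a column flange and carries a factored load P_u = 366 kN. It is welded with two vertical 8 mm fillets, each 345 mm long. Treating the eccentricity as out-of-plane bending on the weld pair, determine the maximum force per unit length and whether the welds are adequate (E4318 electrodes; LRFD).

f_max ≈ 947 N/mm; adequate

E43XX → F_EXX = 430 MPa.
L_w = 2 × 345 = 690 mm; section modulus (unit throat) S = 2 × L²/6 = 39680 mm².
Direct shear f_v = P/L_w = 366×10³/690 = 530.4 N/mm.
Moment M = P × e = 366×10³ × 85 = 31110000 N·mm; bending f_b = M/S = 784.1 N/mm.
f_max = √(f_v² + f_b²) = √(530.4² + 784.1²) = 946.7 N/mm.
φr_n = 0.75 × 0.6 × 430 × (0.707 × 8) = 1094 N/mm → adequate.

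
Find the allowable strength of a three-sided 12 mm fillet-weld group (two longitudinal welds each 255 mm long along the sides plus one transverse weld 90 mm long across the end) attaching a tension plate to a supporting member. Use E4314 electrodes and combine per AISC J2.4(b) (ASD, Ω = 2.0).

R_n/Ω ≈ 657 kN

E43XX → F_EXX = 430 MPa.
t_e = 0.707 × 12 = 8.484 mm.
R_nwl = 0.6 × 430 × 8.484 × 510 × 10⁻³ = 1116 kN (longitudinal, 2 welds).
R_nwt = 0.6 × 430 × 8.484 × 90 × 10⁻³ = 197 kN (transverse, base value).
(i) R_nwl + R_nwt = 1313 kN; (ii) 0.85 R_nwl + 1.5 R_nwt = 1244 kN.
R_n = max = 1313 kN [governs: (i)]; R_n/Ω = 656.7 kN.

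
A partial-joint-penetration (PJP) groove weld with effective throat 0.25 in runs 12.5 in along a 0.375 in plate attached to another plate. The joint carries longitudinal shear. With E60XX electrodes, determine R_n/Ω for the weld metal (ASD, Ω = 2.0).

E60XX → F_EXX = 60 ksi.
Effective throat (given) t_e = 0.25 in.
A_we = 0.25 × 12.5 = 3.125 in².
F_nw = 0.6 F_EXX = 36 ksi.
R_n/Ω = (36 × 3.125) / 2.0 = 56.25 kip.

R_n/Ω ≈ 56.2 kip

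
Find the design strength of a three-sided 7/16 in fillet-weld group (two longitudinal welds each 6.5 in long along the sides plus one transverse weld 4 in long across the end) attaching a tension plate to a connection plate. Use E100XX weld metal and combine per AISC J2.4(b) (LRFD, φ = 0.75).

E100XX → F_EXX = 100 ksi.
t_e = 0.707 × 0.4375 = 0.3093 in.
R_nwl = 0.6 × 100 × 0.3093 × 13 = 241.3 kips (longitudinal, 2 welds).
R_nwt = 0.6 × 100 × 0.3093 × 4 = 74.23 kips (transverse, base value).
(i) R_nwl + R_nwt = 315.5 kips; (ii) 0.85 R_nwl + 1.5 R_nwt = 316.4 kips.
R_n = max = 316.4 kips [governs: (ii)]; φR_n = 237.3 kips.

φR_n ≈ 237 kips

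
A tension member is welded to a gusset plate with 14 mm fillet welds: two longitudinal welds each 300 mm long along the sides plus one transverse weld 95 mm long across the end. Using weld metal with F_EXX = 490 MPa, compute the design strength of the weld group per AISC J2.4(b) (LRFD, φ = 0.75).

φR_n ≈ 1520 kN

t_e = 0.707 × 14 = 9.898 mm.
R_nwl = 0.6 × 490 × 9.898 × 600 × 10⁻³ = 1746 kN (longitudinal, 2 welds).
R_nwt = 0.6 × 490 × 9.898 × 95 × 10⁻³ = 276.5 kN (transverse, base value).
(i) R_nwl + R_nwt = 2022 kN; (ii) 0.85 R_nwl + 1.5 R_nwt = 1899 kN.
R_n = max = 2022 kN [governs: (i)]; φR_n = 1517 kN.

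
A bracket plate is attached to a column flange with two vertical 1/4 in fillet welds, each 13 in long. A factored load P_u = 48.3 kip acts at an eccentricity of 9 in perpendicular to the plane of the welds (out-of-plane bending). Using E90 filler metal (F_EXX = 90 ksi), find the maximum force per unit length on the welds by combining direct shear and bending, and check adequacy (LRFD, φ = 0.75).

L_w = 2 × 13 = 26 in; section modulus (unit throat) S = 2 × L²/6 = 56.33 in².
Direct shear f_v = P/L_w = 48.3/26 = 1.858 kip/in.
Moment M = P × e = 48.3 × 9 = 434.7 kip·in; bending f_b = M/S = 7.717 kip/in.
f_max = √(f_v² + f_b²) = √(1.858² + 7.717²) = 7.937 kip/in.
φr_n = 0.75 × 0.6 × 90 × (0.707 × 0.25) = 7.158 kip/in → NOT adequate.

f_max ≈ 7.94 kip/in; NOT adequate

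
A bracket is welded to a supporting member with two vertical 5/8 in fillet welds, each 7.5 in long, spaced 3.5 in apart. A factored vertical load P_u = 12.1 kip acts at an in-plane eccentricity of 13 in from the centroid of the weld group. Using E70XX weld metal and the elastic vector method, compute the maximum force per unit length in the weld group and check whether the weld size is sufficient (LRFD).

f_max ≈ 5.99 kip/in; adequate

E70XX → F_EXX = 70 ksi.
Total weld length L_w = 15 in. Treat welds as unit-width lines.
Polar moment about centroid: J = 2[d³/12 + d(b/2)²] = 2[7.5³/12 + 7.5×1.75²] = 116.2 in³.
Direct shear f_v = P/L_w = 12.1 / 15 = 0.8067 kip/in (vertical).
Torsion M = P·e = 12.1 × 13 = 157.3 kip·in.
Critical point at (x, y) = (1.75, 3.75) from centroid. f_tx = M·y/J = 5.074 kip/in; f_ty = M·x/J = 2.368 kip/in.
Resultant f_max = √[f_tx² + (f_v + f_ty)²] = √[5.074² + (0.8067 + 2.368)²] = 5.985 kip/in.
Capacity per unit length: φr_n = 0.75 × 0.6 × 70 × (0.707 × 0.625) = 13.92 kip/in.
5.985 ≤ 13.92 → adequate.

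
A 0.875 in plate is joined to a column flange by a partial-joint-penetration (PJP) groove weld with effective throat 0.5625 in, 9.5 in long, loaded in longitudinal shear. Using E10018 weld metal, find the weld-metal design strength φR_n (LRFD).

E100XX → F_EXX = 100 ksi.
Effective throat (given) t_e = 0.5625 in.
A_we = 0.5625 × 9.5 = 5.344 in².
F_nw = 0.6 F_EXX = 60 ksi.
φR_n = 0.75 × 60 × 5.344 = 240.5 kip.

φR_n ≈ 240 kip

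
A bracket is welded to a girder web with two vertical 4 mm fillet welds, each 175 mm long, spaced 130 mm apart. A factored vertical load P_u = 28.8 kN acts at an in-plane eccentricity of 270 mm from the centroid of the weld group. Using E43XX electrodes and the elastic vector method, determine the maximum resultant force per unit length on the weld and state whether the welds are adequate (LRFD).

f_max ≈ 412 N/mm; adequate

E43XX → F_EXX = 430 MPa.
Total weld length L_w = 350 mm. Treat welds as unit-width lines.
Polar moment about centroid: J = 2[d³/12 + d(b/2)²] = 2[175³/12 + 175×65²] = 2372000 mm³.
Direct shear f_v = P/L_w = 28.8×10³ / 350 = 82.29 N/mm (vertical).
Torsion M = P·e = 28.8×10³ × 270 = 7776000 N·mm.
Critical point at (x, y) = (65, 87.5) from centroid. f_tx = M·y/J = 286.8 N/mm; f_ty = M·x/J = 213.1 N/mm.
Resultant f_max = √[f_tx² + (f_v + f_ty)²] = √[286.8² + (82.29 + 213.1)²] = 411.7 N/mm.
Capacity per unit length: φr_n = 0.75 × 0.6 × 430 × (0.707 × 4) = 547.2 N/mm.
411.7 ≤ 547.2 → adequate.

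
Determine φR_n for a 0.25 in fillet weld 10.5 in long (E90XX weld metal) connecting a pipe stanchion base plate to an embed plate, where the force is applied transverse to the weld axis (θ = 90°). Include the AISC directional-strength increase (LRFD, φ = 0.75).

E90XX → F_EXX = 90 ksi.
t_e = 0.707 × 0.25 = 0.1767 in; A_we = 0.1767 × 10.5 = 1.856 in².
Directional factor: 1.0 + 0.5 sin^1.5(90°) = 1.5.
F_nw = 0.6 × 90 × 1.5 = 81 ksi.
φR_n = 0.75 × 81 × 1.856 = 112.7 kip.

φR_n ≈ 113 kip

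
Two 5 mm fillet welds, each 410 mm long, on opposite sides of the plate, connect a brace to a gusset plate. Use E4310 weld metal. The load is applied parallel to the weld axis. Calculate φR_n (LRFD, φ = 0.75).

φR_n ≈ 561 kN

E43XX → F_EXX = 430 MPa.
Effective throat t_e = 0.707 × 5 = 3.535 mm.
Total length L = 820 mm; A_we = 3.535 × 820 = 2899 mm².
F_nw = 0.6 F_EXX = 0.6 × 430 = 258 MPa.
φR_n = 0.75 × 258 × 2899 × 10⁻³ = 560.9 kN.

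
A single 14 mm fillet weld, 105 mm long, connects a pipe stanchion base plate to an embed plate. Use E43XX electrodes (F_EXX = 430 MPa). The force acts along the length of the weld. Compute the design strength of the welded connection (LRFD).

Effective throat t_e = 0.707 × 14 = 9.898 mm.
Total length L = 105 mm; A_we = 9.898 × 105 = 1039 mm².
F_nw = 0.6 F_EXX = 0.6 × 430 = 258 MPa.
φR_n = 0.75 × 258 × 1039 × 10⁻³ = 201.1 kN.

φR_n ≈ 201 kN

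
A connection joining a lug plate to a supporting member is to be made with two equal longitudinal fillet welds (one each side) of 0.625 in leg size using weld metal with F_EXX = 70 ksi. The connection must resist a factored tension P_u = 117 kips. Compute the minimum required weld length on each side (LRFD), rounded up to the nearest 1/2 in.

Throat t_e = 0.707 × 0.625 = 0.4419 in.
φr_n = 0.75 × 0.6 × 70 × 0.4419 = 13.92 kips/in.
L_req = P_u / φr_n = 117 / 13.92 = 8.406 in total.
Per side: 8.406 / 2 = 4.203 in.
Round up → use L = 4.5 in on each side.

L = 4.5 in on each side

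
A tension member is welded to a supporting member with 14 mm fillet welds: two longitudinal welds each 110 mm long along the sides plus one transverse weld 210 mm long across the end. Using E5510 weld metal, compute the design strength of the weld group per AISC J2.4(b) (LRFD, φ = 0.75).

E55XX → F_EXX = 550 MPa.
t_e = 0.707 × 14 = 9.898 mm.
R_nwl = 0.6 × 550 × 9.898 × 220 × 10⁻³ = 718.6 kN (longitudinal, 2 welds).
R_nwt = 0.6 × 550 × 9.898 × 210 × 10⁻³ = 685.9 kN (transverse, base value).
(i) R_nwl + R_nwt = 1405 kN; (ii) 0.85 R_nwl + 1.5 R_nwt = 1640 kN.
R_n = max = 1640 kN [governs: (ii)]; φR_n = 1230 kN.

φR_n ≈ 1230 kN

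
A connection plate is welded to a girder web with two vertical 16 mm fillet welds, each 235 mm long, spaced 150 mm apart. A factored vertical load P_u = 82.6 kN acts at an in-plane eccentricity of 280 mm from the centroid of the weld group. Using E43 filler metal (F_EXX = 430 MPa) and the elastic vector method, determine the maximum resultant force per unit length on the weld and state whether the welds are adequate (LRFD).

f_max ≈ 779 N/mm; adequate

Total weld length L_w = 470 mm. Treat welds as unit-width lines.
Polar moment about centroid: J = 2[d³/12 + d(b/2)²] = 2[235³/12 + 235×75²] = 4807000 mm³.
Direct shear f_v = P/L_w = 82.6×10³ / 470 = 175.7 N/mm (vertical).
Torsion M = P·e = 82.6×10³ × 280 = 23128000 N·mm.
Critical point at (x, y) = (75, 117.5) from centroid. f_tx = M·y/J = 565.4 N/mm; f_ty = M·x/J = 360.9 N/mm.
Resultant f_max = √[f_tx² + (f_v + f_ty)²] = √[565.4² + (175.7 + 360.9)²] = 779.5 N/mm.
Capacity per unit length: φr_n = 0.75 × 0.6 × 430 × (0.707 × 16) = 2189 N/mm.
779.5 ≤ 2189 → adequate.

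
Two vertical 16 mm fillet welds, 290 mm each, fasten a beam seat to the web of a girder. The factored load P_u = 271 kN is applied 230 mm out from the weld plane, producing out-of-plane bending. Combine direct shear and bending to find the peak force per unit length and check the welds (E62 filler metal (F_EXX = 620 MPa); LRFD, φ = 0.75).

f_max ≈ 2270 N/mm; adequate

L_w = 2 × 290 = 580 mm; section modulus (unit throat) S = 2 × L²/6 = 28030 mm².
Direct shear f_v = P/L_w = 271×10³/580 = 467.2 N/mm.
Moment M = P × e = 271×10³ × 230 = 62330000 N·mm; bending f_b = M/S = 2223 N/mm.
f_max = √(f_v² + f_b²) = √(467.2² + 2223²) = 2272 N/mm.
φr_n = 0.75 × 0.6 × 620 × (0.707 × 16) = 3156 N/mm → adequate.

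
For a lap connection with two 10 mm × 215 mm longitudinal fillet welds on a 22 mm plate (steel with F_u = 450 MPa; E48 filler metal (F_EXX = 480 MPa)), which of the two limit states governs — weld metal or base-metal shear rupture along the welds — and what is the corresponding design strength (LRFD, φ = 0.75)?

φR_n ≈ 657 kN (weld metal governs)

t_e = 0.707 × 10 = 7.07 mm; L = 430 mm.
Weld metal: φR_n = 0.75 × 0.6 × 480 × 7.07 × 430 × 10⁻³ = 656.7 kN.
Base metal (shear rupture): φR_n = 0.75 × 0.6 × 450 × 22 × 430 × 10⁻³ = 1916 kN.
Governing: weld metal.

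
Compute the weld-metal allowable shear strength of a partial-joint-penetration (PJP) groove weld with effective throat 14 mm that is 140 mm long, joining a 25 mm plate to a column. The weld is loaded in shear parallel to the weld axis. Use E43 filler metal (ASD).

E43XX → F_EXX = 430 MPa.
Effective throat (given) t_e = 14 mm.
A_we = 14 × 140 = 1960 mm².
F_nw = 0.6 F_EXX = 258 MPa.
R_n/Ω = (258 × 1960) / 2.0 × 10⁻³ = 252.8 kN.

R_n/Ω ≈ 253 kN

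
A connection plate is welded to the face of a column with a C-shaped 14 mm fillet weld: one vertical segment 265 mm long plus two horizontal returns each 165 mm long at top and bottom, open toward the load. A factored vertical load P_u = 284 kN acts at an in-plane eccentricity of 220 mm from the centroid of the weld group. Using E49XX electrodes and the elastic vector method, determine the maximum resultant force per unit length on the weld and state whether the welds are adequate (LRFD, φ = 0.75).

f_max ≈ 1580 N/mm; adequate

E49XX → F_EXX = 490 MPa.
Total weld length L_w = 595 mm. Treat welds as unit-width lines.
Centroid: x̄ = 2×165×82.5 / 595 = 45.76 mm from the vertical weld.
Polar moment about centroid: J = I_x + I_y = [265³/12 + 2×165×132.5²] + [265×45.76² + 2(165³/12 + 165×36.74²)] = 9093000 mm³.
Direct shear f_v = P/L_w = 284×10³ / 595 = 477.3 N/mm (vertical).
Torsion M = P·e = 284×10³ × 220 = 62480000 N·mm.
Critical point at (x, y) = (119.2, 132.5) from centroid. f_tx = M·y/J = 910.4 N/mm; f_ty = M·x/J = 819.3 N/mm.
Resultant f_max = √[f_tx² + (f_v + f_ty)²] = √[910.4² + (477.3 + 819.3)²] = 1584 N/mm.
Capacity per unit length: φr_n = 0.75 × 0.6 × 490 × (0.707 × 14) = 2183 N/mm.
1584 ≤ 2183 → adequate.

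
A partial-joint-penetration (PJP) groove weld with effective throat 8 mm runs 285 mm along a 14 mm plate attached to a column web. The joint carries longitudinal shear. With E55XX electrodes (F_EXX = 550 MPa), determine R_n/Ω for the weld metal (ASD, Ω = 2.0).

R_n/Ω ≈ 376 kN

Effective throat (given) t_e = 8 mm.
A_we = 8 × 285 = 2280 mm².
F_nw = 0.6 F_EXX = 330 MPa.
R_n/Ω = (330 × 2280) / 2.0 × 10⁻³ = 376.2 kN.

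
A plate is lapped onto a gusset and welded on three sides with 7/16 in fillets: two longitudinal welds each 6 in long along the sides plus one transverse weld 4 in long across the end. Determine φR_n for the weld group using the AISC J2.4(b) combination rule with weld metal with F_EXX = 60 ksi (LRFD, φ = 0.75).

t_e = 0.707 × 0.4375 = 0.3093 in.
R_nwl = 0.6 × 60 × 0.3093 × 12 = 133.6 kip (longitudinal, 2 welds).
R_nwt = 0.6 × 60 × 0.3093 × 4 = 44.54 kip (transverse, base value).
(i) R_nwl + R_nwt = 178.2 kip; (ii) 0.85 R_nwl + 1.5 R_nwt = 180.4 kip.
R_n = max = 180.4 kip [governs: (ii)]; φR_n = 135.3 kip.

φR_n ≈ 135 kip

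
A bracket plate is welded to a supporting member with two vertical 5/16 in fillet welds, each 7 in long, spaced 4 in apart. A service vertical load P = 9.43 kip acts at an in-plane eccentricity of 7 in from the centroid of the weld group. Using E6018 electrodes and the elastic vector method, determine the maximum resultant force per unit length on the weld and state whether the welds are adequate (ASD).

f_max ≈ 2.75 kip/in; adequate

E60XX → F_EXX = 60 ksi.
Total weld length L_w = 14 in. Treat welds as unit-width lines.
Polar moment about centroid: J = 2[d³/12 + d(b/2)²] = 2[7³/12 + 7×2²] = 113.2 in³.
Direct shear f_v = P/L_w = 9.43 / 14 = 0.6736 kip/in (vertical).
Torsion M = P·e = 9.43 × 7 = 66.01 kip·in.
Critical point at (x, y) = (2, 3.5) from centroid. f_tx = M·y/J = 2.042 kip/in; f_ty = M·x/J = 1.167 kip/in.
Resultant f_max = √[f_tx² + (f_v + f_ty)²] = √[2.042² + (0.6736 + 1.167)²] = 2.748 kip/in.
Capacity per unit length: r_n/Ω = (1/2.0) × 0.6 × 60 × (0.707 × 0.3125) = 3.977 kip/in.
2.748 ≤ 3.977 → adequate.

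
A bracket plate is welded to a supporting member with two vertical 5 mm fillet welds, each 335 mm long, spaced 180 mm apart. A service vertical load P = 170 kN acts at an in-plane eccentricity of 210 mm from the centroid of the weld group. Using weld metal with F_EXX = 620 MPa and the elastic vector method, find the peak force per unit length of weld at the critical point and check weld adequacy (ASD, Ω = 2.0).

Total weld length L_w = 670 mm. Treat welds as unit-width lines.
Polar moment about centroid: J = 2[d³/12 + d(b/2)²] = 2[335³/12 + 335×90²] = 11690000 mm³.
Direct shear f_v = P/L_w = 170×10³ / 670 = 253.7 N/mm (vertical).
Torsion M = P·e = 170×10³ × 210 = 35700000 N·mm.
Critical point at (x, y) = (90, 167.5) from centroid. f_tx = M·y/J = 511.4 N/mm; f_ty = M·x/J = 274.8 N/mm.
Resultant f_max = √[f_tx² + (f_v + f_ty)²] = √[511.4² + (253.7 + 274.8)²] = 735.4 N/mm.
Capacity per unit length: r_n/Ω = (1/2.0) × 0.6 × 620 × (0.707 × 5) = 657.5 N/mm.
735.4 > 657.5 → NOT adequate.

f_max ≈ 735 N/mm; NOT adequate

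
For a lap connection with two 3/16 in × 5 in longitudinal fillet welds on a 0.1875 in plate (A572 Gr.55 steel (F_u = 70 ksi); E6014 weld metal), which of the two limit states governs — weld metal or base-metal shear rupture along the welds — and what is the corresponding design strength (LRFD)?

φR_n ≈ 35.8 kips (weld metal governs)

E60XX → F_EXX = 60 ksi.
t_e = 0.707 × 0.1875 = 0.1326 in; L = 10 in.
Weld metal: φR_n = 0.75 × 0.6 × 60 × 0.1326 × 10 = 35.79 kips.
Base metal (shear rupture): φR_n = 0.75 × 0.6 × 70 × 0.1875 × 10 = 59.06 kips.
Governing: weld metal.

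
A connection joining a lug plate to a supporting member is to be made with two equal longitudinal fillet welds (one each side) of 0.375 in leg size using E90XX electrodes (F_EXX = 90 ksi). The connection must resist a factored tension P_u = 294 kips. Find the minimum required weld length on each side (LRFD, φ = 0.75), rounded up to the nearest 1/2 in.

L = 14 in on each side

Throat t_e = 0.707 × 0.375 = 0.2651 in.
φr_n = 0.75 × 0.6 × 90 × 0.2651 = 10.74 kips/in.
L_req = P_u / φr_n = 294 / 10.74 = 27.38 in total.
Per side: 27.38 / 2 = 13.69 in.
Round up → use L = 14 in on each side.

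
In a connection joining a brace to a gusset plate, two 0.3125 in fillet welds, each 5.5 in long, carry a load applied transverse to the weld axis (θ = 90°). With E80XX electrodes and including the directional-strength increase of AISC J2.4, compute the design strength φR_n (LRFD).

φR_n ≈ 131 kip

E80XX → F_EXX = 80 ksi.
t_e = 0.707 × 0.3125 = 0.2209 in; A_we = 0.2209 × 11 = 2.43 in².
Directional factor: 1.0 + 0.5 sin^1.5(90°) = 1.5.
F_nw = 0.6 × 80 × 1.5 = 72 ksi.
φR_n = 0.75 × 72 × 2.43 = 131.2 kip.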